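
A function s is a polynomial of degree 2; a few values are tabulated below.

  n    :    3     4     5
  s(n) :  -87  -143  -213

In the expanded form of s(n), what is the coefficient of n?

Write s(n) = an² + bn + c; the 3 given values yield a linear system in the 3 coefficients.
Solving, s(n) = -7n² - 7n - 3.
The coefficient of n is -7.

-7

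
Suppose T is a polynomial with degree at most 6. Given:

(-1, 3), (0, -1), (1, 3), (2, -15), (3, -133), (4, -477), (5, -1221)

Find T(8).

-8313

First differences: -4, 4, -18, -118, -344, -744. Second differences: 8, -22, -100, -226, -400. Third differences: -30, -78, -126, -174. Fourth differences: -48, -48, -48.
Level-4 differences are constant, so T has degree 4.
Fitting a degree-4 polynomial gives T(k) = -2k^4 - k³ + 6k² + k - 1.
Then T(8) = -8313.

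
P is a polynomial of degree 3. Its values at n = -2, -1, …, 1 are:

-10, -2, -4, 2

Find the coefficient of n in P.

Write P(n) = an³ + bn² + cn + d; the 4 given values yield a linear system in the 4 coefficients.
Solving, P(n) = 3n³ + 4n² - n - 4.
The coefficient of n is -1.

-1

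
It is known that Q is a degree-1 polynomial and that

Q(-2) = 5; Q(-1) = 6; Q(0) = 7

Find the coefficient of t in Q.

First differences: 1, 1.
Level-1 differences are constant, so Q has degree 1.
Fitting a degree-1 polynomial gives Q(t) = t + 7.
The coefficient of t is 1.

1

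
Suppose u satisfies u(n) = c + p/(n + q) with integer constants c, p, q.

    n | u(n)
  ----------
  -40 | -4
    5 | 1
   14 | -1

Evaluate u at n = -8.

(u(n) − c)(n + q) = p for each data point; the three points give a linear system in c and q, then p follows.
Solving: c = -3, q = 4, p = 36, so u(n) = -3 + 36/(n + 4).
Then u(-8) = -3 + 36/(-4) = -12.

-12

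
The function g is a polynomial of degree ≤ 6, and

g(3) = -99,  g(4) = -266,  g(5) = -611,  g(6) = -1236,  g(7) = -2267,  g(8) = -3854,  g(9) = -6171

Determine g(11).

-13811

First differences: -167, -345, -625, -1031, -1587, -2317. Second differences: -178, -280, -406, -556, -730. Third differences: -102, -126, -150, -174. Fourth differences: -24, -24, -24.
Level-4 differences are constant, so g has degree 4.
Fitting a degree-4 polynomial gives g(x) = -x^4 + x³ - 4x² - x - 6.
Then g(11) = -13811.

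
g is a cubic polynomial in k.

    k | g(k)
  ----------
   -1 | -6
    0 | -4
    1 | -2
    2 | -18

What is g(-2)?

10

Write g(k) = ak³ + bk² + ck + d; the 4 given values yield a linear system in the 4 coefficients.
Solving, g(k) = -3k³ + 5k - 4.
Then g(-2) = 10.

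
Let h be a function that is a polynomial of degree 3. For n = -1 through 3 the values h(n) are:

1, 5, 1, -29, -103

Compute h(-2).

7

First differences: 4, -4, -30, -74. Second differences: -8, -26, -44. Third differences: -18, -18.
Level-3 differences are constant, so h has degree 3.
Fitting a degree-3 polynomial gives h(n) = -3n³ - 4n² + 3n + 5.
Then h(-2) = 7.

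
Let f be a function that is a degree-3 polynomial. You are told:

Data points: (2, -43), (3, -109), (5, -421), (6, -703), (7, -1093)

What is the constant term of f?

-1

Write f(m) = am³ + bm² + cm + d; the 5 given values yield a linear system in the 4 coefficients.
Solving, f(m) = -3m³ - 9m - 1.
The constant term is f(0) = -1.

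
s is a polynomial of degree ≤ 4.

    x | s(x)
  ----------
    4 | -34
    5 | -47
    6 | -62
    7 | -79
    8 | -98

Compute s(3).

-23

First differences: -13, -15, -17, -19. Second differences: -2, -2, -2.
Level-2 differences are constant, so s has degree 2.
Fitting a degree-2 polynomial gives s(x) = -x² - 4x - 2.
Then s(3) = -23.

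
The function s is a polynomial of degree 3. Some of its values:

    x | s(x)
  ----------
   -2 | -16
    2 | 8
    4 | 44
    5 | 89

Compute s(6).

160

Write s(x) = ax³ + bx² + cx + d; the 4 given values yield a linear system in the 4 coefficients.
Solving, s(x) = x³ - 2x² + 2x + 4.
Then s(6) = 160.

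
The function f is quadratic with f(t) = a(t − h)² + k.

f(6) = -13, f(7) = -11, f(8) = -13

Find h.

First differences 2, -2; second difference -4 = 2a, so a = -2.
Expanding, the t-coefficient is −2ah = 4h; matching it to the data gives h = 7, and then k = -11.
So f(t) = -2(t − 7)² − 11.
Hence h = 7.

7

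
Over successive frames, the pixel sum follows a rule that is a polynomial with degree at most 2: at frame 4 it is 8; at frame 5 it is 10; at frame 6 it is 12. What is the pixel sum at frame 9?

18

Write the value at n as T(n).
First differences: 2, 2.
Level-1 differences are constant, so T has degree 1.
Fitting a degree-1 polynomial gives T(n) = 2n.
Then T(9) = 18.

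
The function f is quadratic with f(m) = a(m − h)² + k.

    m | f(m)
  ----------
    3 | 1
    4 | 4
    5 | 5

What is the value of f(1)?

First differences 3, 1; second difference -2 = 2a, so a = -1.
Expanding, the m-coefficient is −2ah = 2h; matching it to the data gives h = 5, and then k = 5.
So f(m) = -1(m − 5)² + 5.
f(1) = -1·(-4)² + 5 = -11.

-11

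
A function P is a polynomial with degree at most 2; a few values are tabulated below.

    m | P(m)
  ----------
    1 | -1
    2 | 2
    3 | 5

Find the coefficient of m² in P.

0

First differences: 3, 3.
Level-1 differences are constant, so P has degree 1.
Fitting a degree-1 polynomial gives P(m) = 3m - 4.
The coefficient of m² is 0.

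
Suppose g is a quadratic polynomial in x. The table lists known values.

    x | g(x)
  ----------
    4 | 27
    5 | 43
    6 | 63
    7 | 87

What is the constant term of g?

First differences: 16, 20, 24. Second differences: 4, 4.
Level-2 differences are constant, so g has degree 2.
Fitting a degree-2 polynomial gives g(x) = 2x² - 2x + 3.
The constant term is g(0) = 3.

3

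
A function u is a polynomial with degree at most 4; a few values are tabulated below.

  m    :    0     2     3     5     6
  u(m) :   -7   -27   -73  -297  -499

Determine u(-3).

Write u(m) = am^4 + bm³ + cm² + dm + e; the 5 given values yield a linear system in the 5 coefficients.
Solving, the leading coefficient vanishes, and u(m) = -2m³ - 2m² + 2m - 7.
Then u(-3) = 23.

23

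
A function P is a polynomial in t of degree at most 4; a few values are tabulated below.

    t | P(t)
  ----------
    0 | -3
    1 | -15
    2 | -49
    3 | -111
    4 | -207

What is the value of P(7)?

First differences: -12, -34, -62, -96. Second differences: -22, -28, -34. Third differences: -6, -6.
Level-3 differences are constant, so P has degree 3.
Fitting a degree-3 polynomial gives P(t) = -t³ - 8t² - 3t - 3.
Then P(7) = -759.

-759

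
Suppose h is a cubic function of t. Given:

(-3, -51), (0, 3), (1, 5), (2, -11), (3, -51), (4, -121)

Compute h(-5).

-67

Write h(t) = at³ + bt² + ct + d; the 6 given values yield a linear system in the 4 coefficients.
Solving, h(t) = -t³ - 6t² + 9t + 3.
Then h(-5) = -67.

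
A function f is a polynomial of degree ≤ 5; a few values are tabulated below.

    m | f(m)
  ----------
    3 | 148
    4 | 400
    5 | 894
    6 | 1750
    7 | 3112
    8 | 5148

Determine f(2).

42

Write f(m) = am^5 + bm^4 + cm³ + dm² + em + p; the 6 given values yield a linear system in the 6 coefficients.
Solving, the leading coefficient vanishes, and f(m) = m^4 + 2m³ + 3m + 4.
Then f(2) = 42.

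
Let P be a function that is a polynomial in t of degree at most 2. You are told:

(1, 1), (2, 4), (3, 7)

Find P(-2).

Write P(t) = at² + bt + c; the 3 given values yield a linear system in the 3 coefficients.
Solving, the leading coefficient vanishes, and P(t) = 3t - 2.
Then P(-2) = -8.

-8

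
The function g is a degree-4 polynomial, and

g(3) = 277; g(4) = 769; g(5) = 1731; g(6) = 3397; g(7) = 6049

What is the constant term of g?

1

Write g(t) = at^4 + bt³ + ct² + dt + e; the 5 given values yield a linear system in the 5 coefficients.
Solving, g(t) = 2t^4 + 3t³ + 5t² - 4t + 1.
The constant term is g(0) = 1.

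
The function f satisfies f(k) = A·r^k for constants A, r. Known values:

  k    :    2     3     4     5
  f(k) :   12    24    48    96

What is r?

2

Consecutive ratio: 24/12 = 2, and 48/24 = 2, so r = 2.
Then A·2^2 = 12 gives A = 3, and f(k) = 3·2^k.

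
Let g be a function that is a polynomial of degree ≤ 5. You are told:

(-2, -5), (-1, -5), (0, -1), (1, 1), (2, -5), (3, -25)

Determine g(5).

-131

First differences: 0, 4, 2, -6, -20. Second differences: 4, -2, -8, -14. Third differences: -6, -6, -6.
Level-3 differences are constant, so g has degree 3.
Fitting a degree-3 polynomial gives g(x) = -x³ - x² + 4x - 1.
Then g(5) = -131.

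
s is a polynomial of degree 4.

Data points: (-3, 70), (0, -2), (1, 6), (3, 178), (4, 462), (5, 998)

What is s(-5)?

Write s(n) = an^4 + bn³ + cn² + dn + e; the 6 given values yield a linear system in the 5 coefficients.
Solving, s(n) = n^4 + 2n³ + 5n² - 2.
Then s(-5) = 498.

498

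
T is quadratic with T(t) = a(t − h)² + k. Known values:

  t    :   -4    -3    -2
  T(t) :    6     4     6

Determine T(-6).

First differences -2, 2; second difference 4 = 2a, so a = 2.
Expanding, the t-coefficient is −2ah = -4h; matching it to the data gives h = -3, and then k = 4.
So T(t) = 2(t + 3)² + 4.
T(-6) = 2·(-3)² + 4 = 22.

22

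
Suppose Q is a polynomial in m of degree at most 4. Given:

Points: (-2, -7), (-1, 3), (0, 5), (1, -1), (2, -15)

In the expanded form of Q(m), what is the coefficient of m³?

0

First differences: 10, 2, -6, -14. Second differences: -8, -8, -8.
Level-2 differences are constant, so Q has degree 2.
Fitting a degree-2 polynomial gives Q(m) = -4m² - 2m + 5.
The coefficient of m³ is 0.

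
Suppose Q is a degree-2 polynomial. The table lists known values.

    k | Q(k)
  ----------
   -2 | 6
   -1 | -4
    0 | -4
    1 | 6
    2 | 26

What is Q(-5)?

First differences: -10, 0, 10, 20. Second differences: 10, 10, 10.
Level-2 differences are constant, so Q has degree 2.
Fitting a degree-2 polynomial gives Q(k) = 5k² + 5k - 4.
Then Q(-5) = 96.

96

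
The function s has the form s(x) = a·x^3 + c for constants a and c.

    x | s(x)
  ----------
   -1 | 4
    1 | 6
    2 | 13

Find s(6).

From s(-1) = 4 and s(1) = 6: -1a + c = 4 and 1a + c = 6.
Subtracting: 2a = 2, so a = 1; then c = 4 − 1·(-1) = 5.
So s(x) = 1x³ + 5, and s(6) = 221.

221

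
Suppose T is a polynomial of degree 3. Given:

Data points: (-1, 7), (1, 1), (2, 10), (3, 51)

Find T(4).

142

Write T(t) = at³ + bt² + ct + d; the 4 given values yield a linear system in the 4 coefficients.
Solving, T(t) = 3t³ - 2t² - 6t + 6.
Then T(4) = 142.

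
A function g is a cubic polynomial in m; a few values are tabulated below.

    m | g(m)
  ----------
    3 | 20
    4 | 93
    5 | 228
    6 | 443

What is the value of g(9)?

Write g(m) = am³ + bm² + cm + d; the 4 given values yield a linear system in the 4 coefficients.
Solving, g(m) = 3m³ - 5m² - 3m - 7.
Then g(9) = 1748.

1748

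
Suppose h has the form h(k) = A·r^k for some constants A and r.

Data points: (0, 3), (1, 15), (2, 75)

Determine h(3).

Consecutive ratio: 15/3 = 5, and 75/15 = 5, so r = 5.
Then A·5^0 = 3 gives A = 3, and h(k) = 3·5^k.
h(3) = 3·5^3 = 375.

375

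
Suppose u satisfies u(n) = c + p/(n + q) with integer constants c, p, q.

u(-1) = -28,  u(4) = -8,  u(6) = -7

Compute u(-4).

8

(u(n) − c)(n + q) = p for each data point; the three points give a linear system in c and q, then p follows.
Solving: c = -4, q = 2, p = -24, so u(n) = -4 − 24/(n + 2).
Then u(-4) = -4 − 24/(-2) = 8.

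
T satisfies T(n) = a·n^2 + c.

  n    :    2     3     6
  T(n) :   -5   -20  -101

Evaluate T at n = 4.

From T(2) = -5 and T(3) = -20: 4a + c = -5 and 9a + c = -20.
Subtracting: 5a = -15, so a = -3; then c = -5 − (-3)·4 = 7.
So T(n) = -3n² + 7, and T(4) = -41.

-41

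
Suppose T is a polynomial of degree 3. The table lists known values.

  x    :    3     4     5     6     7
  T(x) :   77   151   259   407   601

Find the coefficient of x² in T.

5

First differences: 74, 108, 148, 194. Second differences: 34, 40, 46. Third differences: 6, 6.
Level-3 differences are constant, so T has degree 3.
Fitting a degree-3 polynomial gives T(x) = x³ + 5x² + 2x - 1.
The coefficient of x² is 5.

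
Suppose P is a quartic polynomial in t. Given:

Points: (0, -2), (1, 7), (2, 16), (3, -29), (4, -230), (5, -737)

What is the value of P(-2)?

First differences: 9, 9, -45, -201, -507. Second differences: 0, -54, -156, -306. Third differences: -54, -102, -150. Fourth differences: -48, -48.
Level-4 differences are constant, so P has degree 4.
Fitting a degree-4 polynomial gives P(t) = -2t^4 + 3t³ + 5t² + 3t - 2.
Then P(-2) = -44.

-44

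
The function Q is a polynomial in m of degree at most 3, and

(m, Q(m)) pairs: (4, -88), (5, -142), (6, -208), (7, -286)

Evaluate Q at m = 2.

Write Q(m) = am³ + bm² + cm + d; the 4 given values yield a linear system in the 4 coefficients.
Solving, the leading coefficient vanishes, and Q(m) = -6m² + 8.
Then Q(2) = -16.

-16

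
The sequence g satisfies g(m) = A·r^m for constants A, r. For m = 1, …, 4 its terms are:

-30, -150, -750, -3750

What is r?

Consecutive ratio: -150/(-30) = 5, and -750/(-150) = 5, so r = 5.
Then A·5^1 = -30 gives A = -6, and g(m) = -6·5^m.

5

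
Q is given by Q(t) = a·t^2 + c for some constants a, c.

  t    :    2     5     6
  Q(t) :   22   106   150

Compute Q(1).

10

From Q(2) = 22 and Q(5) = 106: 4a + c = 22 and 25a + c = 106.
Subtracting: 21a = 84, so a = 4; then c = 22 − 4·4 = 6.
So Q(t) = 4t² + 6, and Q(1) = 10.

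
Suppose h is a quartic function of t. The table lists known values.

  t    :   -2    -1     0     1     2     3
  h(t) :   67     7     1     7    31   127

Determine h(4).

First differences: -60, -6, 6, 24, 96. Second differences: 54, 12, 18, 72. Third differences: -42, 6, 54. Fourth differences: 48, 48.
Level-4 differences are constant, so h has degree 4.
Extending the table by one column gives the next first difference 270, so h(4) = 127 + 270 = 397.

397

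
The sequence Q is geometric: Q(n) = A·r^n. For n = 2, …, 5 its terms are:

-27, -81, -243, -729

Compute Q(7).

Consecutive ratio: -81/(-27) = 3, and -243/(-81) = 3, so r = 3.
Then A·3^2 = -27 gives A = -3, and Q(n) = -3·3^n.
Q(7) = -3·3^7 = -6561.

-6561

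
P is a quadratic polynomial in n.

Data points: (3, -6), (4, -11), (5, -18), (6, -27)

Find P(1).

-2

Write P(n) = an² + bn + c; the 4 given values yield a linear system in the 3 coefficients.
Solving, P(n) = -n² + 2n - 3.
Then P(1) = -2.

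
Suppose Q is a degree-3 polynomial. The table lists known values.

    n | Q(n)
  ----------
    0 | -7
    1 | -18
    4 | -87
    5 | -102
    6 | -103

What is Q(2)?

-39

Write Q(n) = an³ + bn² + cn + d; the 5 given values yield a linear system in the 4 coefficients.
Solving, Q(n) = n³ - 8n² - 4n - 7.
Then Q(2) = -39.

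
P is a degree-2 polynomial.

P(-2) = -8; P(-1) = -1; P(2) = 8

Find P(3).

Write P(x) = ax² + bx + c; the 3 given values yield a linear system in the 3 coefficients.
Solving, P(x) = -x² + 4x + 4.
Then P(3) = 7.

7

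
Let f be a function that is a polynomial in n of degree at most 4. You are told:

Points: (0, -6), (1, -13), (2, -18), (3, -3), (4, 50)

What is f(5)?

First differences: -7, -5, 15, 53. Second differences: 2, 20, 38. Third differences: 18, 18.
Level-3 differences are constant, so f has degree 3.
Fitting a degree-3 polynomial gives f(n) = 3n³ - 8n² - 2n - 6.
Then f(5) = 159.

159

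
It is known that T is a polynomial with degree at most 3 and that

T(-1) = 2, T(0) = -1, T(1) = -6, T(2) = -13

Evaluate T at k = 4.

-33

First differences: -3, -5, -7. Second differences: -2, -2.
Level-2 differences are constant, so T has degree 2.
Fitting a degree-2 polynomial gives T(k) = -k² - 4k - 1.
Then T(4) = -33.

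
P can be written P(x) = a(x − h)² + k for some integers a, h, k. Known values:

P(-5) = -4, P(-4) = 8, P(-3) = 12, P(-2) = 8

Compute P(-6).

First differences 12, 4, -4; second difference -8 = 2a, so a = -4.
Expanding, the x-coefficient is −2ah = 8h; matching it to the data gives h = -3, and then k = 12.
So P(x) = -4(x + 3)² + 12.
P(-6) = -4·(-3)² + 12 = -24.

-24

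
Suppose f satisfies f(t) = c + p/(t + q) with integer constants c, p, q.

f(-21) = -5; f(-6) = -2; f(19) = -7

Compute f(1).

(f(t) − c)(t + q) = p for each data point; the three points give a linear system in c and q, then p follows.
Solving: c = -6, q = 1, p = -20, so f(t) = -6 − 20/(t + 1).
Then f(1) = -6 − 20/2 = -16.

-16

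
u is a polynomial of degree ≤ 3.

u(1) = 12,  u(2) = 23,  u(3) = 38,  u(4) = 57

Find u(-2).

Write u(n) = an³ + bn² + cn + d; the 4 given values yield a linear system in the 4 coefficients.
Solving, the leading coefficient vanishes, and u(n) = 2n² + 5n + 5.
Then u(-2) = 3.

3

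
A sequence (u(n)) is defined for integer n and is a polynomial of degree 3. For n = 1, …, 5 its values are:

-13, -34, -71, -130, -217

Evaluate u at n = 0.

Write u(n) = an³ + bn² + cn + d; the 5 given values yield a linear system in the 4 coefficients.
Solving, u(n) = -n³ - 2n² - 8n - 2.
Then u(0) = -2.

-2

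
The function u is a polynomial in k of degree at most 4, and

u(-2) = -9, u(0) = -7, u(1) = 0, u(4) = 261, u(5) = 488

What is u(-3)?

Write u(k) = ak^4 + bk³ + ck² + dk + e; the 5 given values yield a linear system in the 5 coefficients.
Solving, the leading coefficient vanishes, and u(k) = 3k³ + 5k² - k - 7.
Then u(-3) = -40.

-40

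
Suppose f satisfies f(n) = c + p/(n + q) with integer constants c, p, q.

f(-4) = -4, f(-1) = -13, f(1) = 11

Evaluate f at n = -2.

-7

(f(n) − c)(n + q) = p for each data point; the three points give a linear system in c and q, then p follows.
Solving: c = -1, q = 0, p = 12, so f(n) = -1 + 12/(n + 0).
Then f(-2) = -1 + 12/(-2) = -7.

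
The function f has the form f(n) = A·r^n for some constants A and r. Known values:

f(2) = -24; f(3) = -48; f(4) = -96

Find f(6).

-384

Consecutive ratio: -48/(-24) = 2, and -96/(-48) = 2, so r = 2.
Then A·2^2 = -24 gives A = -6, and f(n) = -6·2^n.
f(6) = -6·2^6 = -384.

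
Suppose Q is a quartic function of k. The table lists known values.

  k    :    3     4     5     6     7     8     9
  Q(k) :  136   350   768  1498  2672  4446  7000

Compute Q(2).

42

First differences: 214, 418, 730, 1174, 1774, 2554. Second differences: 204, 312, 444, 600, 780. Third differences: 108, 132, 156, 180. Fourth differences: 24, 24, 24.
Level-4 differences are constant, so Q has degree 4.
Fitting a degree-4 polynomial gives Q(k) = k^4 + 5k² + 4k - 2.
Then Q(2) = 42.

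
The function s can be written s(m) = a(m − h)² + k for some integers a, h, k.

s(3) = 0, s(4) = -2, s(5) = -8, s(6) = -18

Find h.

First differences -2, -6, -10; second difference -4 = 2a, so a = -2.
Expanding, the m-coefficient is −2ah = 4h; matching it to the data gives h = 3, and then k = 0.
So s(m) = -2(m − 3)² + 0.
Hence h = 3.

3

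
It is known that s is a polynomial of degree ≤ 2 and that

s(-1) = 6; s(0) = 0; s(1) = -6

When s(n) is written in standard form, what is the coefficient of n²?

First differences: -6, -6.
Level-1 differences are constant, so s has degree 1.
Fitting a degree-1 polynomial gives s(n) = -6n.
The coefficient of n² is 0.

0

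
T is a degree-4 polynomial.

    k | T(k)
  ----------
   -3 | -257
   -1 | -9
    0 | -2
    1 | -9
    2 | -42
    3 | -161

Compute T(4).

-474

Write T(k) = ak^4 + bk³ + ck² + dk + e; the 6 given values yield a linear system in the 5 coefficients.
Solving, T(k) = -2k^4 + 2k³ - 5k² - 2k - 2.
Then T(4) = -474.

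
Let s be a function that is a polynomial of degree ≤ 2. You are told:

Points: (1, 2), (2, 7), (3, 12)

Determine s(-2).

-13

First differences: 5, 5.
Level-1 differences are constant, so s has degree 1.
Fitting a degree-1 polynomial gives s(n) = 5n - 3.
Then s(-2) = -13.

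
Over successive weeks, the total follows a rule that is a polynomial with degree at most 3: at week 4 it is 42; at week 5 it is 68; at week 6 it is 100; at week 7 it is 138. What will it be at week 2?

8

Write the value at m as u(m).
First differences: 26, 32, 38. Second differences: 6, 6.
Level-2 differences are constant, so u has degree 2.
Fitting a degree-2 polynomial gives u(m) = 3m² - m - 2.
Then u(2) = 8.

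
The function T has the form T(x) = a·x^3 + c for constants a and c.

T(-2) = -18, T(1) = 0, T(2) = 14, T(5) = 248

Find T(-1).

From T(-2) = -18 and T(1) = 0: -8a + c = -18 and 1a + c = 0.
Subtracting: 9a = 18, so a = 2; then c = -18 − 2·(-8) = -2.
So T(x) = 2x³ − 2, and T(-1) = -4.

-4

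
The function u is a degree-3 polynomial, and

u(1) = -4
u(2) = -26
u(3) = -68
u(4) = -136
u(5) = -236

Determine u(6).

First differences: -22, -42, -68, -100. Second differences: -20, -26, -32. Third differences: -6, -6.
Level-3 differences are constant, so u has degree 3.
Fitting a degree-3 polynomial gives u(n) = -n³ - 4n² - 3n + 4.
Then u(6) = -374.

-374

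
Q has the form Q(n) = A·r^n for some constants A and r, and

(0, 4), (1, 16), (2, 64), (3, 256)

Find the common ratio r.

Consecutive ratio: 16/4 = 4, and 64/16 = 4, so r = 4.
Then A·4^0 = 4 gives A = 4, and Q(n) = 4·4^n.

4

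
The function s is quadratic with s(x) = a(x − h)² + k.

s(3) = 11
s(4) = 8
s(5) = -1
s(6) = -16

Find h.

3

First differences -3, -9, -15; second difference -6 = 2a, so a = -3.
Expanding, the x-coefficient is −2ah = 6h; matching it to the data gives h = 3, and then k = 11.
So s(x) = -3(x − 3)² + 11.
Hence h = 3.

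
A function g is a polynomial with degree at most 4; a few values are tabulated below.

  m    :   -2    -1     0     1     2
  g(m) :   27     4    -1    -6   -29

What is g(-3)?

86

First differences: -23, -5, -5, -23. Second differences: 18, 0, -18. Third differences: -18, -18.
Level-3 differences are constant, so g has degree 3.
Fitting a degree-3 polynomial gives g(m) = -3m³ - 2m - 1.
Then g(-3) = 86.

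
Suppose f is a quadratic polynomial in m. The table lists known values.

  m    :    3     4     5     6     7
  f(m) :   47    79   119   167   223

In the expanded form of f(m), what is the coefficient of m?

First differences: 32, 40, 48, 56. Second differences: 8, 8, 8.
Level-2 differences are constant, so f has degree 2.
Fitting a degree-2 polynomial gives f(m) = 4m² + 4m - 1.
The coefficient of m is 4.

4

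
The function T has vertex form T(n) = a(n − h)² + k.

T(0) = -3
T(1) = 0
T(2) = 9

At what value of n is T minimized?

0

First differences 3, 9; second difference 6 = 2a, so a = 3.
Expanding, the n-coefficient is −2ah = -6h; matching it to the data gives h = 0, and then k = -3.
So T(n) = 3(n + 0)² − 3.
Hence h = 0.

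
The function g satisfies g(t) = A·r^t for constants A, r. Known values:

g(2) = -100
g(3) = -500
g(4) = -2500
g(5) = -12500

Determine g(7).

-312500

Consecutive ratio: -500/(-100) = 5, and -2500/(-500) = 5, so r = 5.
Then A·5^2 = -100 gives A = -4, and g(t) = -4·5^t.
g(7) = -4·5^7 = -312500.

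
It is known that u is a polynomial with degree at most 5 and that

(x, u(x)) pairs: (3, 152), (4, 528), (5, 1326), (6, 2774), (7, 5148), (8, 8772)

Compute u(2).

First differences: 376, 798, 1448, 2374, 3624. Second differences: 422, 650, 926, 1250. Third differences: 228, 276, 324. Fourth differences: 48, 48.
Level-4 differences are constant, so u has degree 4.
Fitting a degree-4 polynomial gives u(x) = 2x^4 + 2x³ - 7x² + x - 4.
Then u(2) = 18.

18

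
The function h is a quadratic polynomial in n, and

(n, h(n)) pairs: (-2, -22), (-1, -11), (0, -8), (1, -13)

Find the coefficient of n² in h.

-4

First differences: 11, 3, -5. Second differences: -8, -8.
Level-2 differences are constant, so h has degree 2.
Fitting a degree-2 polynomial gives h(n) = -4n² - n - 8.
The coefficient of n² is -4.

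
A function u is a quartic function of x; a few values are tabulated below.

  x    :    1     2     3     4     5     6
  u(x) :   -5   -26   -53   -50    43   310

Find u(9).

3355

First differences: -21, -27, 3, 93, 267. Second differences: -6, 30, 90, 174. Third differences: 36, 60, 84. Fourth differences: 24, 24.
Level-4 differences are constant, so u has degree 4.
Fitting a degree-4 polynomial gives u(x) = x^4 - 4x³ - 4x² + 4x - 2.
Then u(9) = 3355.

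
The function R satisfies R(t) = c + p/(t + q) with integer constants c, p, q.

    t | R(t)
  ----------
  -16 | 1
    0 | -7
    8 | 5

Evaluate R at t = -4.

(R(t) − c)(t + q) = p for each data point; the three points give a linear system in c and q, then p follows.
Solving: c = 2, q = -2, p = 18, so R(t) = 2 + 18/(t − 2).
Then R(-4) = 2 + 18/(-6) = -1.

-1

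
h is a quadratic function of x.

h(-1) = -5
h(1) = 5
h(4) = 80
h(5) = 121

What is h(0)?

-4

Write h(x) = ax² + bx + c; the 4 given values yield a linear system in the 3 coefficients.
Solving, h(x) = 4x² + 5x - 4.
The constant term is h(0) = -4.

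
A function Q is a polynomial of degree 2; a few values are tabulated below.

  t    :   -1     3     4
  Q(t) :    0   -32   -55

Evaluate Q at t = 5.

Write Q(t) = at² + bt + c; the 3 given values yield a linear system in the 3 coefficients.
Solving, Q(t) = -3t² - 2t + 1.
Then Q(5) = -84.

-84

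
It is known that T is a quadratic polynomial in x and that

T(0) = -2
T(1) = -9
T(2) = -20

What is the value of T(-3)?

Write T(x) = ax² + bx + c; the 3 given values yield a linear system in the 3 coefficients.
Solving, T(x) = -2x² - 5x - 2.
Then T(-3) = -5.

-5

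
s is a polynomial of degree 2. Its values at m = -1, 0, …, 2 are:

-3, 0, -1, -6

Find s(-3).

First differences: 3, -1, -5. Second differences: -4, -4.
Level-2 differences are constant, so s has degree 2.
Fitting a degree-2 polynomial gives s(m) = -2m² + m.
Then s(-3) = -21.

-21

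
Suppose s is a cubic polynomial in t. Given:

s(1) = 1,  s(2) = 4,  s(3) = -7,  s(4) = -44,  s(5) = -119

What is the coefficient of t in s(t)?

2

First differences: 3, -11, -37, -75. Second differences: -14, -26, -38. Third differences: -12, -12.
Level-3 differences are constant, so s has degree 3.
Fitting a degree-3 polynomial gives s(t) = -2t³ + 5t² + 2t - 4.
The coefficient of t is 2.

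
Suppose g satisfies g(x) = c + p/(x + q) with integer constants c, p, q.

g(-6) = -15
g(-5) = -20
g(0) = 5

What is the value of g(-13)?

-8

(g(x) − c)(x + q) = p for each data point; the three points give a linear system in c and q, then p follows.
Solving: c = -5, q = 3, p = 30, so g(x) = -5 + 30/(x + 3).
Then g(-13) = -5 + 30/(-10) = -8.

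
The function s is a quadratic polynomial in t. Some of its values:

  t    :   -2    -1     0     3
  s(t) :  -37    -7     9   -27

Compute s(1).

Write s(t) = at² + bt + c; the 4 given values yield a linear system in the 3 coefficients.
Solving, s(t) = -7t² + 9t + 9.
Then s(1) = 11.

11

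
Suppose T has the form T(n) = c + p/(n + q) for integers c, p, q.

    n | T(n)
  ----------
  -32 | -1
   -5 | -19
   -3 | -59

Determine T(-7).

(T(n) − c)(n + q) = p for each data point; the three points give a linear system in c and q, then p follows.
Solving: c = 1, q = 2, p = 60, so T(n) = 1 + 60/(n + 2).
Then T(-7) = 1 + 60/(-5) = -11.

-11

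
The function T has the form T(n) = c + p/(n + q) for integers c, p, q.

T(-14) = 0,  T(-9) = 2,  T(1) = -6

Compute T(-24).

-1

(T(n) − c)(n + q) = p for each data point; the three points give a linear system in c and q, then p follows.
Solving: c = -2, q = 4, p = -20, so T(n) = -2 − 20/(n + 4).
Then T(-24) = -2 − 20/(-20) = -1.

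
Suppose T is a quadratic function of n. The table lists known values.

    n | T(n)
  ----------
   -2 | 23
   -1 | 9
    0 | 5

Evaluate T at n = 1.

Write T(n) = an² + bn + c; the 3 given values yield a linear system in the 3 coefficients.
Solving, T(n) = 5n² + n + 5.
Then T(1) = 11.

11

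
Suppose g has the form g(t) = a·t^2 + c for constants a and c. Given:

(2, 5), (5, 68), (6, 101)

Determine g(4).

41

From g(2) = 5 and g(5) = 68: 4a + c = 5 and 25a + c = 68.
Subtracting: 21a = 63, so a = 3; then c = 5 − 3·4 = -7.
So g(t) = 3t² − 7, and g(4) = 41.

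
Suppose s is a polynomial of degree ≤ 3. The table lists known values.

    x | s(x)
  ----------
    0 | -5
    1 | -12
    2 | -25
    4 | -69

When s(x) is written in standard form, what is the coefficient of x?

Write s(x) = ax³ + bx² + cx + d; the 4 given values yield a linear system in the 4 coefficients.
Solving, the leading coefficient vanishes, and s(x) = -3x² - 4x - 5.
The coefficient of x is -4.

-4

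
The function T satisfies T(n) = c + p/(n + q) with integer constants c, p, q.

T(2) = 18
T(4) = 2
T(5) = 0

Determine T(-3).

(T(n) − c)(n + q) = p for each data point; the three points give a linear system in c and q, then p follows.
Solving: c = -6, q = -1, p = 24, so T(n) = -6 + 24/(n − 1).
Then T(-3) = -6 + 24/(-4) = -12.

-12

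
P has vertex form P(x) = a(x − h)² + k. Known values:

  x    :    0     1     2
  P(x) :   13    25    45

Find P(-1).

9

First differences 12, 20; second difference 8 = 2a, so a = 4.
Expanding, the x-coefficient is −2ah = -8h; matching it to the data gives h = -1, and then k = 9.
So P(x) = 4(x + 1)² + 9.
P(-1) = 4·0² + 9 = 9.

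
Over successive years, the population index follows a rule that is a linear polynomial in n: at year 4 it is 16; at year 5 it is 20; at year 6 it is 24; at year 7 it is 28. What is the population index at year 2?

Write the value at n as s(n).
First differences: 4, 4, 4.
Level-1 differences are constant, so s has degree 1.
Fitting a degree-1 polynomial gives s(n) = 4n.
Then s(2) = 8.

8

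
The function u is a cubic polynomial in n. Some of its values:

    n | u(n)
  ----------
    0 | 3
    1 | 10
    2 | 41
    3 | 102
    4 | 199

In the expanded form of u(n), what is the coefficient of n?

-3

First differences: 7, 31, 61, 97. Second differences: 24, 30, 36. Third differences: 6, 6.
Level-3 differences are constant, so u has degree 3.
Fitting a degree-3 polynomial gives u(n) = n³ + 9n² - 3n + 3.
The coefficient of n is -3.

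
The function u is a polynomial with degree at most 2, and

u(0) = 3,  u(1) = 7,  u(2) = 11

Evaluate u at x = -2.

-5

Write u(x) = ax² + bx + c; the 3 given values yield a linear system in the 3 coefficients.
Solving, the leading coefficient vanishes, and u(x) = 4x + 3.
Then u(-2) = -5.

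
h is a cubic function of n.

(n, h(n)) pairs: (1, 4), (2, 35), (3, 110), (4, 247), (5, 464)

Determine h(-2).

-5

First differences: 31, 75, 137, 217. Second differences: 44, 62, 80. Third differences: 18, 18.
Level-3 differences are constant, so h has degree 3.
Fitting a degree-3 polynomial gives h(n) = 3n³ + 4n² - 2n - 1.
Then h(-2) = -5.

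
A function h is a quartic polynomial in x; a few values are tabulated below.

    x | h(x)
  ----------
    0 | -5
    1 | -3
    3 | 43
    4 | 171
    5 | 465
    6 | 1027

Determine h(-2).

Write h(x) = ax^4 + bx³ + cx² + dx + e; the 6 given values yield a linear system in the 5 coefficients.
Solving, h(x) = x^4 - x³ - 2x² + 4x - 5.
Then h(-2) = 3.

3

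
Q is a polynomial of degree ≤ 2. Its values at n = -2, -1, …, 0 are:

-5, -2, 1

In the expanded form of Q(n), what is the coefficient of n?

3

First differences: 3, 3.
Level-1 differences are constant, so Q has degree 1.
Fitting a degree-1 polynomial gives Q(n) = 3n + 1.
The coefficient of n is 3.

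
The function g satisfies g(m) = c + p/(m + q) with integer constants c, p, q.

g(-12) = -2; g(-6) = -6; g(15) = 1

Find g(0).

(g(m) − c)(m + q) = p for each data point; the three points give a linear system in c and q, then p follows.
Solving: c = 0, q = 3, p = 18, so g(m) = 18/(m + 3).
Then g(0) = 0 + 18/3 = 6.

6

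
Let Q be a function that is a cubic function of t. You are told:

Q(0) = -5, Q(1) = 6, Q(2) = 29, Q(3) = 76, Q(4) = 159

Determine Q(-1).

Write Q(t) = at³ + bt² + ct + d; the 5 given values yield a linear system in the 4 coefficients.
Solving, Q(t) = 2t³ + 9t - 5.
Then Q(-1) = -16.

-16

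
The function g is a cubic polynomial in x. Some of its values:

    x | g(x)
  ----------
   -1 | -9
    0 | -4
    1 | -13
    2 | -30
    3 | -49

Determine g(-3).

-85

First differences: 5, -9, -17, -19. Second differences: -14, -8, -2. Third differences: 6, 6.
Level-3 differences are constant, so g has degree 3.
Fitting a degree-3 polynomial gives g(x) = x³ - 7x² - 3x - 4.
Then g(-3) = -85.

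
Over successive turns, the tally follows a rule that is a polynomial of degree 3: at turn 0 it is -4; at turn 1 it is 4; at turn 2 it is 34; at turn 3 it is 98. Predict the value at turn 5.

Write the value at m as g(m).
Write g(m) = am³ + bm² + cm + d; the 4 given values yield a linear system in the 4 coefficients.
Solving, g(m) = 2m³ + 5m² + m - 4.
Then g(5) = 376.

376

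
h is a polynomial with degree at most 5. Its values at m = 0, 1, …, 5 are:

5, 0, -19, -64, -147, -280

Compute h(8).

First differences: -5, -19, -45, -83, -133. Second differences: -14, -26, -38, -50. Third differences: -12, -12, -12.
Level-3 differences are constant, so h has degree 3.
Fitting a degree-3 polynomial gives h(m) = -2m³ - m² - 2m + 5.
Then h(8) = -1099.

-1099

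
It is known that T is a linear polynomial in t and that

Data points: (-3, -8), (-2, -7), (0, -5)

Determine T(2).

-3

Write T(t) = at + b; the 3 given values yield a linear system in the 2 coefficients.
Solving, T(t) = t - 5.
Then T(2) = -3.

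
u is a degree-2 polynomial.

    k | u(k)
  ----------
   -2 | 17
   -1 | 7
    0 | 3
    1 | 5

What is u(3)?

27

First differences: -10, -4, 2. Second differences: 6, 6.
Level-2 differences are constant, so u has degree 2.
Fitting a degree-2 polynomial gives u(k) = 3k² - k + 3.
Then u(3) = 27.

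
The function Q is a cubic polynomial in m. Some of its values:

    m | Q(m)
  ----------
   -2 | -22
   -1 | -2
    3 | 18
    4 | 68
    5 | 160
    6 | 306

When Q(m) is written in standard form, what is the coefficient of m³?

2

Write Q(m) = am³ + bm² + cm + d; the 6 given values yield a linear system in the 4 coefficients.
Solving, Q(m) = 2m³ - 3m² - 3m.
The coefficient of m³ is 2.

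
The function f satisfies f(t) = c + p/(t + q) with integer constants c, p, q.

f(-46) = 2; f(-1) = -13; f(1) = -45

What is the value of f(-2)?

(f(t) − c)(t + q) = p for each data point; the three points give a linear system in c and q, then p follows.
Solving: c = 3, q = -2, p = 48, so f(t) = 3 + 48/(t − 2).
Then f(-2) = 3 + 48/(-4) = -9.

-9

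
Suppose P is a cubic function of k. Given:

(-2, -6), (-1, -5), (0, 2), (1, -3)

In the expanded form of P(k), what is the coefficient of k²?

Write P(k) = ak³ + bk² + ck + d; the 4 given values yield a linear system in the 4 coefficients.
Solving, P(k) = -3k³ - 6k² + 4k + 2.
The coefficient of k² is -6.

-6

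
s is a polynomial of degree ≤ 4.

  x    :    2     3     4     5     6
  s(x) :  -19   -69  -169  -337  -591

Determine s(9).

Write s(x) = ax^4 + bx³ + cx² + dx + e; the 5 given values yield a linear system in the 5 coefficients.
Solving, the leading coefficient vanishes, and s(x) = -3x³ + 2x² - 3x + 3.
Then s(9) = -2049.

-2049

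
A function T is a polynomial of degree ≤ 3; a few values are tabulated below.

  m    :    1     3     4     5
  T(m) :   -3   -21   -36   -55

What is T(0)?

0

Write T(m) = am³ + bm² + cm + d; the 4 given values yield a linear system in the 4 coefficients.
Solving, the leading coefficient vanishes, and T(m) = -2m² - m.
Then T(0) = 0.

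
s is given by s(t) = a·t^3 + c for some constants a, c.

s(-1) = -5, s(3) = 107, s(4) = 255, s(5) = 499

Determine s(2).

From s(-1) = -5 and s(3) = 107: -1a + c = -5 and 27a + c = 107.
Subtracting: 28a = 112, so a = 4; then c = -5 − 4·(-1) = -1.
So s(t) = 4t³ − 1, and s(2) = 31.

31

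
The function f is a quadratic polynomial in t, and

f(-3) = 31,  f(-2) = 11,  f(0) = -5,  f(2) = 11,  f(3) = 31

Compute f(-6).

Write f(t) = at² + bt + c; the 5 given values yield a linear system in the 3 coefficients.
Solving, f(t) = 4t² - 5.
Then f(-6) = 139.

139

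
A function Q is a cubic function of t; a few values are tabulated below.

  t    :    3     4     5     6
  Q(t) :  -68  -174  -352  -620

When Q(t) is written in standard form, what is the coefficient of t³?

Write Q(t) = at³ + bt² + ct + d; the 4 given values yield a linear system in the 4 coefficients.
Solving, Q(t) = -3t³ + 5t - 2.
The coefficient of t³ is -3.

-3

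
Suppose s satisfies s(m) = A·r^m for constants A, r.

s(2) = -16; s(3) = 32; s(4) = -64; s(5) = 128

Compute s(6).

Consecutive ratio: 32/(-16) = -2, and -64/32 = -2, so r = -2.
Then A·(-2)^2 = -16 gives A = -4, and s(m) = -4·(-2)^m.
s(6) = -4·(-2)^6 = -256.

-256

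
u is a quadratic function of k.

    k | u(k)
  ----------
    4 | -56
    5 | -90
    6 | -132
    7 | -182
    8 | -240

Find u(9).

-306

Write u(k) = ak² + bk + c; the 5 given values yield a linear system in the 3 coefficients.
Solving, u(k) = -4k² + 2k.
Then u(9) = -306.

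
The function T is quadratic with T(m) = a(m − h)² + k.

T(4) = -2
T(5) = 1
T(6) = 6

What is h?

3

First differences 3, 5; second difference 2 = 2a, so a = 1.
Expanding, the m-coefficient is −2ah = -2h; matching it to the data gives h = 3, and then k = -3.
So T(m) = 1(m − 3)² − 3.
Hence h = 3.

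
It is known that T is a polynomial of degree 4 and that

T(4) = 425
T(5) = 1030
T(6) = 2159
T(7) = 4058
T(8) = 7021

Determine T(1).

Write T(t) = at^4 + bt³ + ct² + dt + e; the 5 given values yield a linear system in the 5 coefficients.
Solving, T(t) = 2t^4 - 3t³ + 5t² + 5t + 5.
Then T(1) = 14.

14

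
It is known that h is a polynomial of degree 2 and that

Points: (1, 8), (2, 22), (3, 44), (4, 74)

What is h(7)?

212

First differences: 14, 22, 30. Second differences: 8, 8.
Level-2 differences are constant, so h has degree 2.
Fitting a degree-2 polynomial gives h(m) = 4m² + 2m + 2.
Then h(7) = 212.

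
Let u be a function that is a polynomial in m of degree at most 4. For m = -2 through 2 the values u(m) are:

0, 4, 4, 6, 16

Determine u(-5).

First differences: 4, 0, 2, 10. Second differences: -4, 2, 8. Third differences: 6, 6.
Level-3 differences are constant, so u has degree 3.
Fitting a degree-3 polynomial gives u(m) = m³ + m² + 4.
Then u(-5) = -96.

-96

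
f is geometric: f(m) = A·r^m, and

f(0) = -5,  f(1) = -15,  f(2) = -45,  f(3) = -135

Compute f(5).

-1215

Consecutive ratio: -15/(-5) = 3, and -45/(-15) = 3, so r = 3.
Then A·3^0 = -5 gives A = -5, and f(m) = -5·3^m.
f(5) = -5·3^5 = -1215.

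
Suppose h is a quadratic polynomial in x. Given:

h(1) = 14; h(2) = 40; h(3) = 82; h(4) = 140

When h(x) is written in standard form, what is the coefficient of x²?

8

Write h(x) = ax² + bx + c; the 4 given values yield a linear system in the 3 coefficients.
Solving, h(x) = 8x² + 2x + 4.
The coefficient of x² is 8.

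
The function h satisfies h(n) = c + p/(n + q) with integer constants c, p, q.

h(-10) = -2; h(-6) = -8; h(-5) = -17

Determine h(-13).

(h(n) − c)(n + q) = p for each data point; the three points give a linear system in c and q, then p follows.
Solving: c = 1, q = 4, p = 18, so h(n) = 1 + 18/(n + 4).
Then h(-13) = 1 + 18/(-9) = -1.

-1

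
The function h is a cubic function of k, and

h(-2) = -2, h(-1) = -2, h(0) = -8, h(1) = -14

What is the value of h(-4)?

-44

Write h(k) = ak³ + bk² + ck + d; the 4 given values yield a linear system in the 4 coefficients.
Solving, h(k) = k³ - 7k - 8.
Then h(-4) = -44.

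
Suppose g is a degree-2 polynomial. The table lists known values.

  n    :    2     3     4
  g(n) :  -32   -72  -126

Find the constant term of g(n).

Write g(n) = an² + bn + c; the 3 given values yield a linear system in the 3 coefficients.
Solving, g(n) = -7n² - 5n + 6.
The constant term is g(0) = 6.

6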